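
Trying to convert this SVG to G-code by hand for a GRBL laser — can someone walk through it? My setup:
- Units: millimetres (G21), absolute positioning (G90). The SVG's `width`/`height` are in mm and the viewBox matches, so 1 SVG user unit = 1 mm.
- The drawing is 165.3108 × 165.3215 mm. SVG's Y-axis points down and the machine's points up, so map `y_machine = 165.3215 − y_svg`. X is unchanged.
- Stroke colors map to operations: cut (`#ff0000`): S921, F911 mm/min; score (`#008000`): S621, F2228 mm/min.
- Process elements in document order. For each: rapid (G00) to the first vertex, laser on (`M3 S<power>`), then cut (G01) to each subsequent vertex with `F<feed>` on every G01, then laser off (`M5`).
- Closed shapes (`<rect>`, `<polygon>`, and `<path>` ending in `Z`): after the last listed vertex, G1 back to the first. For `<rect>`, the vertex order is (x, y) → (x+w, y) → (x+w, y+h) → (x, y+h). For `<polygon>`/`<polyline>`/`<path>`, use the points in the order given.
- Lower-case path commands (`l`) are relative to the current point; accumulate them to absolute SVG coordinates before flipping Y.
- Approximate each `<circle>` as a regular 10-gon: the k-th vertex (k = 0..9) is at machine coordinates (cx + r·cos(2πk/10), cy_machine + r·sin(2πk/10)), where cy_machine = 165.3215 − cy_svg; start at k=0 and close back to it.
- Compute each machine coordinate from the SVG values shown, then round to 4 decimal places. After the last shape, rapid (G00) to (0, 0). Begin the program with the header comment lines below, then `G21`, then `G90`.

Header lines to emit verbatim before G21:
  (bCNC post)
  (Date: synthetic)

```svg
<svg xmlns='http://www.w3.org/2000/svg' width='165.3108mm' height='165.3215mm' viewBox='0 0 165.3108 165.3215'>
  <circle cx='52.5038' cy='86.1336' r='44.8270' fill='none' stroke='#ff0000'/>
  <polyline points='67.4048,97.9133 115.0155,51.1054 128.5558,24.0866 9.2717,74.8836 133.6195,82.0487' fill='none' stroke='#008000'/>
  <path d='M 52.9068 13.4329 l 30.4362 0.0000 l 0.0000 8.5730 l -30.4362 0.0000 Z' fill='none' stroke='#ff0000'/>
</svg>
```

Since the viewBox matches the mm dimensions, user units are millimetres directly. The only transform is the Y-flip y_m = 165.3215 − y_svg.

Shape 1 is a circle drawn with `<circle>`. Its stroke #ff0000 means cut at S921, F911. After flipping Y the toolpath is (97.3308,79.1879) → (88.7696,105.5365) → (66.3561,121.8209) → (38.6515,121.8209) → (16.2380,105.5365) → (7.6768,79.1879) → (16.2380,52.8393) → (38.6515,36.5549) → (66.3561,36.5549) → (88.7696,52.8393) → (97.3308,79.1879), returning to the start.

Shape 2 is a open polyline drawn with `<polyline>`. Its stroke #008000 means score at S621, F2228. After flipping Y the toolpath is (67.4048,67.4082) → (115.0155,114.2161) → (128.5558,141.2349) → (9.2717,90.4379) → (133.6195,83.2728).

Shape 3 is a rectangle drawn with `<path>`. Its stroke #ff0000 means cut at S921, F911. After flipping Y the toolpath is (52.9068,151.8886) → (83.3430,151.8886) → (83.3430,143.3156) → (52.9068,143.3156) → (52.9068,151.8886), returning to the start.

(bCNC post)
(Date: synthetic)
G21
G90
G00 X97.3308 Y79.1879
M3 S921
G01 X88.7696 Y105.5365 F911
G01 X66.3561 Y121.8209 F911
G01 X38.6515 Y121.8209 F911
G01 X16.2380 Y105.5365 F911
G01 X7.6768 Y79.1879 F911
G01 X16.2380 Y52.8393 F911
G01 X38.6515 Y36.5549 F911
G01 X66.3561 Y36.5549 F911
G01 X88.7696 Y52.8393 F911
G01 X97.3308 Y79.1879 F911
M5
G00 X67.4048 Y67.4082
M3 S621
G01 X115.0155 Y114.2161 F2228
G01 X128.5558 Y141.2349 F2228
G01 X9.2717 Y90.4379 F2228
G01 X133.6195 Y83.2728 F2228
M5
G00 X52.9068 Y151.8886
M3 S921
G01 X83.3430 Y151.8886 F911
G01 X83.3430 Y143.3156 F911
G01 X52.9068 Y143.3156 F911
G01 X52.9068 Y151.8886 F911
M5
G00 X0.0000 Y0.0000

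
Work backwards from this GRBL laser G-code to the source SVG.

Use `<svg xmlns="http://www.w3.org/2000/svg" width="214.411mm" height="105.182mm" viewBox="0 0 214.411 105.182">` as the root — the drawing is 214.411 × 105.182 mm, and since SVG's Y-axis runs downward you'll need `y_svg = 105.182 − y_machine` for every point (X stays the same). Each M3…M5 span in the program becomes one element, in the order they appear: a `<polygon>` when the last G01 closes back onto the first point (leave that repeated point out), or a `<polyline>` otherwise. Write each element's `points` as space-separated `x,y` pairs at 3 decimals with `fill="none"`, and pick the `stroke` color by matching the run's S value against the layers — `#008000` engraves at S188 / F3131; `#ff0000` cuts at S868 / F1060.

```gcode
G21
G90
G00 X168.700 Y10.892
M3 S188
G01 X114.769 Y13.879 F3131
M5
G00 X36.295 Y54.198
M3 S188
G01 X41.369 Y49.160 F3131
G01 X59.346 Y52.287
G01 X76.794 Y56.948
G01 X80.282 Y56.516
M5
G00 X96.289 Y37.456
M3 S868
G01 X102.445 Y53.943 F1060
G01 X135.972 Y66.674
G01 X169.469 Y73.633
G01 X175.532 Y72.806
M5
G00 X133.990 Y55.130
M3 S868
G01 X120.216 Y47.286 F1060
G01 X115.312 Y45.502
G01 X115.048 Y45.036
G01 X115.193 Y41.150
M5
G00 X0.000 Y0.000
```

y_svg = 105.182 − y_m.

[1] S188→`#008000` (engrave); open run; points: 168.700,94.290 114.769,91.303

[2] S188→`#008000` (engrave); open run; points: 36.295,50.984 41.369,56.022 59.346,52.895 76.794,48.234 80.282,48.666

[3] S868→`#ff0000` (cut); open run; points: 96.289,67.726 102.445,51.239 135.972,38.508 169.469,31.549 175.532,32.376

[4] S868→`#ff0000` (cut); open run; points: 133.990,50.052 120.216,57.896 115.312,59.680 115.048,60.146 115.193,64.032

<svg xmlns="http://www.w3.org/2000/svg" width="214.411mm" height="105.182mm" viewBox="0 0 214.411 105.182">
  <polyline points="168.700,94.290 114.769,91.303" fill="none" stroke="#008000"/>
  <polyline points="36.295,50.984 41.369,56.022 59.346,52.895 76.794,48.234 80.282,48.666" fill="none" stroke="#008000"/>
  <polyline points="96.289,67.726 102.445,51.239 135.972,38.508 169.469,31.549 175.532,32.376" fill="none" stroke="#ff0000"/>
  <polyline points="133.990,50.052 120.216,57.896 115.312,59.680 115.048,60.146 115.193,64.032" fill="none" stroke="#ff0000"/>
</svg>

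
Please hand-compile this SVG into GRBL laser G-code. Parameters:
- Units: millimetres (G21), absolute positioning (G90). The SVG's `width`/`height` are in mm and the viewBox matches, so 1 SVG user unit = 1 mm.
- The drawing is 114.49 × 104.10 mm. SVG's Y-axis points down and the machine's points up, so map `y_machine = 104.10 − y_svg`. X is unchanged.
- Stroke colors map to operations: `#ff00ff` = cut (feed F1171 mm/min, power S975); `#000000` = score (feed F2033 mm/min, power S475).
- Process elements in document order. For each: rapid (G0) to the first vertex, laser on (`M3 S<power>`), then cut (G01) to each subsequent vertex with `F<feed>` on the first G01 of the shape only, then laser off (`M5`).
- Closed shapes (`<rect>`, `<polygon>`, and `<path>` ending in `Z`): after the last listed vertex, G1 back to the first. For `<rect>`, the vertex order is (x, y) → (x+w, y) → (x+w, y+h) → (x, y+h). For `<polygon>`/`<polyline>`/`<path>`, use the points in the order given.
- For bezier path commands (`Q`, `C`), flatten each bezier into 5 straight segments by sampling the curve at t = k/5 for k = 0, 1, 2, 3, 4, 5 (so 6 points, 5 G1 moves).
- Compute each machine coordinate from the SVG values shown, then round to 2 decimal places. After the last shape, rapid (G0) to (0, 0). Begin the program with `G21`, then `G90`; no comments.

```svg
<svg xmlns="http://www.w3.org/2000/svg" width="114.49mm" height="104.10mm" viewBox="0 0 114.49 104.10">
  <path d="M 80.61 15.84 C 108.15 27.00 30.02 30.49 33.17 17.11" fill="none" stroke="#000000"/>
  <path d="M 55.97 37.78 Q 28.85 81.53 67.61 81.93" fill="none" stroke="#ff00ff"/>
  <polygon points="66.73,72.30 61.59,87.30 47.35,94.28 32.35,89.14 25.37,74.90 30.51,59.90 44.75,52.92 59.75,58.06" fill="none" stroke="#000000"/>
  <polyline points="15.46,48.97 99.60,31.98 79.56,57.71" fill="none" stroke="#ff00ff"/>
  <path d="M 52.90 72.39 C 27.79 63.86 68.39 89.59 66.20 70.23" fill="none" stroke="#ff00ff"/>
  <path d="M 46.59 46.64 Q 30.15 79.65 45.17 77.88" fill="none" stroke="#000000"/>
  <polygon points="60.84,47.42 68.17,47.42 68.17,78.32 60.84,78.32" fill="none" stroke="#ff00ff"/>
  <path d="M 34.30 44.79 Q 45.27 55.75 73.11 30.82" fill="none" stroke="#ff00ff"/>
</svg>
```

Since the viewBox matches the mm dimensions, user units are millimetres directly. The only transform is the Y-flip y_m = 104.10 − y_svg.

Shape 1 is a cubic bezier drawn with `<path>`. Its stroke #000000 means score at S475, F2033. After flipping Y the toolpath is (80.61,88.26) → (85.95,82.56) → (74.90,79.14) → (56.44,78.44) → (39.54,80.91) → (33.17,86.99).

Shape 2 is a quadratic bezier drawn with `<path>`. Its stroke #ff00ff means cut at S975, F1171. After flipping Y the toolpath is (55.97,66.32) → (47.76,50.55) → (44.81,38.26) → (47.14,29.43) → (54.74,24.06) → (67.61,22.17).

Shape 3 is a regular polygon drawn with `<polygon>`. Its stroke #000000 means score at S475, F2033. After flipping Y the toolpath is (66.73,31.80) → (61.59,16.80) → (47.35,9.82) → (32.35,14.96) → (25.37,29.20) → (30.51,44.20) → (44.75,51.18) → (59.75,46.04) → (66.73,31.80), returning to the start.

Shape 4 is a open polyline drawn with `<polyline>`. Its stroke #ff00ff means cut at S975, F1171. After flipping Y the toolpath is (15.46,55.13) → (99.60,72.12) → (79.56,46.39).

Shape 5 is a cubic bezier drawn with `<path>`. Its stroke #ff00ff means cut at S975, F1171. After flipping Y the toolpath is (52.90,31.71) → (44.85,33.35) → (47.36,30.58) → (55.23,27.20) → (63.25,27.03) → (66.20,33.87).

Shape 6 is a quadratic bezier drawn with `<path>`. Its stroke #000000 means score at S475, F2033. After flipping Y the toolpath is (46.59,57.46) → (41.27,45.65) → (38.47,36.62) → (38.19,30.37) → (40.42,26.90) → (45.17,26.22).

Shape 7 is a rectangle drawn with `<polygon>`. Its stroke #ff00ff means cut at S975, F1171. After flipping Y the toolpath is (60.84,56.68) → (68.17,56.68) → (68.17,25.78) → (60.84,25.78) → (60.84,56.68), returning to the start.

Shape 8 is a quadratic bezier drawn with `<path>`. Its stroke #ff00ff means cut at S975, F1171. After flipping Y the toolpath is (34.30,59.31) → (39.36,56.36) → (45.78,56.28) → (53.54,59.08) → (62.65,64.74) → (73.11,73.28).

G21
G90
G0 X80.61 Y88.26
M3 S475
G01 X85.95 Y82.56 F2033
G01 X74.90 Y79.14
G01 X56.44 Y78.44
G01 X39.54 Y80.91
G01 X33.17 Y86.99
M5
G0 X55.97 Y66.32
M3 S975
G01 X47.76 Y50.55 F1171
G01 X44.81 Y38.26
G01 X47.14 Y29.43
G01 X54.74 Y24.06
G01 X67.61 Y22.17
M5
G0 X66.73 Y31.80
M3 S475
G01 X61.59 Y16.80 F2033
G01 X47.35 Y9.82
G01 X32.35 Y14.96
G01 X25.37 Y29.20
G01 X30.51 Y44.20
G01 X44.75 Y51.18
G01 X59.75 Y46.04
G01 X66.73 Y31.80
M5
G0 X15.46 Y55.13
M3 S975
G01 X99.60 Y72.12 F1171
G01 X79.56 Y46.39
M5
G0 X52.90 Y31.71
M3 S975
G01 X44.85 Y33.35 F1171
G01 X47.36 Y30.58
G01 X55.23 Y27.20
G01 X63.25 Y27.03
G01 X66.20 Y33.87
M5
G0 X46.59 Y57.46
M3 S475
G01 X41.27 Y45.65 F2033
G01 X38.47 Y36.62
G01 X38.19 Y30.37
G01 X40.42 Y26.90
G01 X45.17 Y26.22
M5
G0 X60.84 Y56.68
M3 S975
G01 X68.17 Y56.68 F1171
G01 X68.17 Y25.78
G01 X60.84 Y25.78
G01 X60.84 Y56.68
M5
G0 X34.30 Y59.31
M3 S975
G01 X39.36 Y56.36 F1171
G01 X45.78 Y56.28
G01 X53.54 Y59.08
G01 X62.65 Y64.74
G01 X73.11 Y73.28
M5
G0 X0.00 Y0.00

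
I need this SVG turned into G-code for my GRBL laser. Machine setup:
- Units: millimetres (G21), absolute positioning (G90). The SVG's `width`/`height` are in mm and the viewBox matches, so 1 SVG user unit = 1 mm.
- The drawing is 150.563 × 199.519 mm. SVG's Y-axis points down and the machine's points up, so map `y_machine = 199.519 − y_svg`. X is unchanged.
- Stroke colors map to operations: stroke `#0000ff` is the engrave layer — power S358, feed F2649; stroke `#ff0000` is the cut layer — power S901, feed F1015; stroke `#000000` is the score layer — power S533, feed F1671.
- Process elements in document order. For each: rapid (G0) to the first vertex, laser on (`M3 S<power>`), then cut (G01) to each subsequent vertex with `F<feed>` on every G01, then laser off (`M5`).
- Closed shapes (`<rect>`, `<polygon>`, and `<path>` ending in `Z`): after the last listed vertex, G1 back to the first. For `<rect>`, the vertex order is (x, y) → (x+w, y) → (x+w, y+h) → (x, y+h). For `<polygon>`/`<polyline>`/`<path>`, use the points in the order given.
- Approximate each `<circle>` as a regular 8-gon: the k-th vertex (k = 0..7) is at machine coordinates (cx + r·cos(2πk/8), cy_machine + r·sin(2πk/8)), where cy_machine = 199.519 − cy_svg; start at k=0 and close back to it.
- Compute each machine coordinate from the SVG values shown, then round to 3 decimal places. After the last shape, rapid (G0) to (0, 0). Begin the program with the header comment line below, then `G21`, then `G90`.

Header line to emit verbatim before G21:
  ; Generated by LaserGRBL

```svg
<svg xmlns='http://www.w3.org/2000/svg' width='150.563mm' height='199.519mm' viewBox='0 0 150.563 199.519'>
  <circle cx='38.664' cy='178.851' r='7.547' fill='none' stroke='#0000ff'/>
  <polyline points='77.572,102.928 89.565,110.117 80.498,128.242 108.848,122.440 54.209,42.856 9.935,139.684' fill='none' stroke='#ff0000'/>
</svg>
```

viewBox `0 0 150.563 199.519` with mm width/height → 1 unit = 1 mm. Flip: y_m = 199.519 − y_svg.

**Shape 1** — `<circle>` circle, stroke `#0000ff` → engrave (S358, F2649). Machine vertices: (46.211,20.668) → (44.001,26.005) → (38.664,28.215) → (33.327,26.005) → (31.117,20.668) → (33.327,15.331) → (38.664,13.121) → (44.001,15.331) → (46.211,20.668). Closed: final G1 returns to the first vertex.

**Shape 2** — `<polyline>` open polyline, stroke `#ff0000` → cut (S901, F1015). Machine vertices: (77.572,96.591) → (89.565,89.402) → (80.498,71.277) → (108.848,77.079) → (54.209,156.663) → (9.935,59.835). Open path.

; Generated by LaserGRBL
G21
G90
G0 X46.211 Y20.668
M3 S358
G01 X44.001 Y26.005 F2649
G01 X38.664 Y28.215 F2649
G01 X33.327 Y26.005 F2649
G01 X31.117 Y20.668 F2649
G01 X33.327 Y15.331 F2649
G01 X38.664 Y13.121 F2649
G01 X44.001 Y15.331 F2649
G01 X46.211 Y20.668 F2649
M5
G0 X77.572 Y96.591
M3 S901
G01 X89.565 Y89.402 F1015
G01 X80.498 Y71.277 F1015
G01 X108.848 Y77.079 F1015
G01 X54.209 Y156.663 F1015
G01 X9.935 Y59.835 F1015
M5
G0 X0.000 Y0.000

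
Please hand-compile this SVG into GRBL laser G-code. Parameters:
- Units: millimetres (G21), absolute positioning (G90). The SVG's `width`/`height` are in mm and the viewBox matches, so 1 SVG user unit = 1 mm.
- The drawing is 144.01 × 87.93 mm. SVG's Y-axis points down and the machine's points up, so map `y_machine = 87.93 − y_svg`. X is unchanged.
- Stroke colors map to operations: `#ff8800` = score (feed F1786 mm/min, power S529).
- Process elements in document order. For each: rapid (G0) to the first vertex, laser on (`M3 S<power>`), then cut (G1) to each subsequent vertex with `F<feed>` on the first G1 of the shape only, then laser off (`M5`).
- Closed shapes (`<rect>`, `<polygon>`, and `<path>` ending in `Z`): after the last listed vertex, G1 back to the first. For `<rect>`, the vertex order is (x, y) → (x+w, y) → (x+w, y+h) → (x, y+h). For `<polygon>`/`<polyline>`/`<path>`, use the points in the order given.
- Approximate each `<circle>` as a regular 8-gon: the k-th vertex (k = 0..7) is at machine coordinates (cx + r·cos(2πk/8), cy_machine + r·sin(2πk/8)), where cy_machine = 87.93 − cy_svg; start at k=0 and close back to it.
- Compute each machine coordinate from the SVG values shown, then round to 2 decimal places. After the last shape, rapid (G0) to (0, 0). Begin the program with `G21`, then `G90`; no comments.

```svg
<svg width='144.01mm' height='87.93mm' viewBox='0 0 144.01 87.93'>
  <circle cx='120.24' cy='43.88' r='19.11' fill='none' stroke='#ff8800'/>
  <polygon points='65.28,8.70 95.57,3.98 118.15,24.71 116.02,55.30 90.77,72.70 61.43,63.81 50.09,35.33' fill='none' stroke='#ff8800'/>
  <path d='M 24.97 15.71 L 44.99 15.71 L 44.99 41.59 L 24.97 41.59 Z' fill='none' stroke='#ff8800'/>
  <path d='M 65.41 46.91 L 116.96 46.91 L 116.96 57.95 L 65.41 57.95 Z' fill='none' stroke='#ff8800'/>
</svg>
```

Since the viewBox matches the mm dimensions, user units are millimetres directly. The only transform is the Y-flip y_m = 87.93 − y_svg.

Shape 1 is a circle drawn with `<circle>`. Its stroke #ff8800 means score at S529, F1786. After flipping Y the toolpath is (139.35,44.05) → (133.75,57.56) → (120.24,63.16) → (106.73,57.56) → (101.13,44.05) → (106.73,30.54) → (120.24,24.94) → (133.75,30.54) → (139.35,44.05), returning to the start.

Shape 2 is a regular polygon drawn with `<polygon>`. Its stroke #ff8800 means score at S529, F1786. After flipping Y the toolpath is (65.28,79.23) → (95.57,83.95) → (118.15,63.22) → (116.02,32.63) → (90.77,15.23) → (61.43,24.12) → (50.09,52.60) → (65.28,79.23), returning to the start.

Shape 3 is a rectangle drawn with `<path>`. Its stroke #ff8800 means score at S529, F1786. After flipping Y the toolpath is (24.97,72.22) → (44.99,72.22) → (44.99,46.34) → (24.97,46.34) → (24.97,72.22), returning to the start.

Shape 4 is a rectangle drawn with `<path>`. Its stroke #ff8800 means score at S529, F1786. After flipping Y the toolpath is (65.41,41.02) → (116.96,41.02) → (116.96,29.98) → (65.41,29.98) → (65.41,41.02), returning to the start.

G21
G90
G0 X139.35 Y44.05
M3 S529
G1 X133.75 Y57.56 F1786
G1 X120.24 Y63.16
G1 X106.73 Y57.56
G1 X101.13 Y44.05
G1 X106.73 Y30.54
G1 X120.24 Y24.94
G1 X133.75 Y30.54
G1 X139.35 Y44.05
M5
G0 X65.28 Y79.23
M3 S529
G1 X95.57 Y83.95 F1786
G1 X118.15 Y63.22
G1 X116.02 Y32.63
G1 X90.77 Y15.23
G1 X61.43 Y24.12
G1 X50.09 Y52.60
G1 X65.28 Y79.23
M5
G0 X24.97 Y72.22
M3 S529
G1 X44.99 Y72.22 F1786
G1 X44.99 Y46.34
G1 X24.97 Y46.34
G1 X24.97 Y72.22
M5
G0 X65.41 Y41.02
M3 S529
G1 X116.96 Y41.02 F1786
G1 X116.96 Y29.98
G1 X65.41 Y29.98
G1 X65.41 Y41.02
M5
G0 X0.00 Y0.00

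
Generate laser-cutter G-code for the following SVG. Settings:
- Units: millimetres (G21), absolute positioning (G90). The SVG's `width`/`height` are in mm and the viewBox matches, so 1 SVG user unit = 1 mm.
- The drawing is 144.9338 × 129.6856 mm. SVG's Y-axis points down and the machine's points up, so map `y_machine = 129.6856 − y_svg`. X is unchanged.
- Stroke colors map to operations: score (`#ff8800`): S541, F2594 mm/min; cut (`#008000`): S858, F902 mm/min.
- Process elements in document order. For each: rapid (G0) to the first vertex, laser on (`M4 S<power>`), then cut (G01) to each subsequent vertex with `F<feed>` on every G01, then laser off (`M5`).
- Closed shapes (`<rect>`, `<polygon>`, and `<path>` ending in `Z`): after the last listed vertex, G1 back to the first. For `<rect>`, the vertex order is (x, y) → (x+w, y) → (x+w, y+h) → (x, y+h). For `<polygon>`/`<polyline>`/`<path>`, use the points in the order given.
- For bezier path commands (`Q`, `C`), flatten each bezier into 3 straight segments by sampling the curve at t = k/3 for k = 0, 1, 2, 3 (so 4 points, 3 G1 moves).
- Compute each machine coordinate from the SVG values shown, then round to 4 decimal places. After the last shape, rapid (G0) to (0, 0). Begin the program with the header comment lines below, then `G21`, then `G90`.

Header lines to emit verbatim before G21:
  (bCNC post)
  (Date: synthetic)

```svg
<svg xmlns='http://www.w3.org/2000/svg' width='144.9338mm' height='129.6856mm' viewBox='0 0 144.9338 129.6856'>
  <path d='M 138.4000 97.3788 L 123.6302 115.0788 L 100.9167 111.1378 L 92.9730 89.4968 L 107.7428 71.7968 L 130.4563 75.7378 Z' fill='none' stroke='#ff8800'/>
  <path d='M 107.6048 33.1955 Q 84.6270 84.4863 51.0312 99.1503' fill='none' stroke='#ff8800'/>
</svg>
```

(bCNC post)
(Date: synthetic)
G21
G90
G0 X138.4000 Y32.3068
M4 S541
G01 X123.6302 Y14.6068 F2594
G01 X100.9167 Y18.5478 F2594
G01 X92.9730 Y40.1888 F2594
G01 X107.7428 Y57.8888 F2594
G01 X130.4563 Y53.9478 F2594
G01 X138.4000 Y32.3068 F2594
M5
G0 X107.6048 Y96.4901
M4 S541
G01 X91.1065 Y66.3659 F2594
G01 X72.2486 Y44.3809 F2594
G01 X51.0312 Y30.5353 F2594
M5
G0 X0.0000 Y0.0000

Since the viewBox matches the mm dimensions, user units are millimetres directly. The only transform is the Y-flip y_m = 129.6856 − y_svg.

Shape 1 is a regular polygon drawn with `<path>`. Its stroke #ff8800 means score at S541, F2594. After flipping Y the toolpath is (138.4000,32.3068) → (123.6302,14.6068) → (100.9167,18.5478) → (92.9730,40.1888) → (107.7428,57.8888) → (130.4563,53.9478) → (138.4000,32.3068), returning to the start.

Shape 2 is a quadratic bezier drawn with `<path>`. Its stroke #ff8800 means score at S541, F2594. After flipping Y the toolpath is (107.6048,96.4901) → (91.1065,66.3659) → (72.2486,44.3809) → (51.0312,30.5353).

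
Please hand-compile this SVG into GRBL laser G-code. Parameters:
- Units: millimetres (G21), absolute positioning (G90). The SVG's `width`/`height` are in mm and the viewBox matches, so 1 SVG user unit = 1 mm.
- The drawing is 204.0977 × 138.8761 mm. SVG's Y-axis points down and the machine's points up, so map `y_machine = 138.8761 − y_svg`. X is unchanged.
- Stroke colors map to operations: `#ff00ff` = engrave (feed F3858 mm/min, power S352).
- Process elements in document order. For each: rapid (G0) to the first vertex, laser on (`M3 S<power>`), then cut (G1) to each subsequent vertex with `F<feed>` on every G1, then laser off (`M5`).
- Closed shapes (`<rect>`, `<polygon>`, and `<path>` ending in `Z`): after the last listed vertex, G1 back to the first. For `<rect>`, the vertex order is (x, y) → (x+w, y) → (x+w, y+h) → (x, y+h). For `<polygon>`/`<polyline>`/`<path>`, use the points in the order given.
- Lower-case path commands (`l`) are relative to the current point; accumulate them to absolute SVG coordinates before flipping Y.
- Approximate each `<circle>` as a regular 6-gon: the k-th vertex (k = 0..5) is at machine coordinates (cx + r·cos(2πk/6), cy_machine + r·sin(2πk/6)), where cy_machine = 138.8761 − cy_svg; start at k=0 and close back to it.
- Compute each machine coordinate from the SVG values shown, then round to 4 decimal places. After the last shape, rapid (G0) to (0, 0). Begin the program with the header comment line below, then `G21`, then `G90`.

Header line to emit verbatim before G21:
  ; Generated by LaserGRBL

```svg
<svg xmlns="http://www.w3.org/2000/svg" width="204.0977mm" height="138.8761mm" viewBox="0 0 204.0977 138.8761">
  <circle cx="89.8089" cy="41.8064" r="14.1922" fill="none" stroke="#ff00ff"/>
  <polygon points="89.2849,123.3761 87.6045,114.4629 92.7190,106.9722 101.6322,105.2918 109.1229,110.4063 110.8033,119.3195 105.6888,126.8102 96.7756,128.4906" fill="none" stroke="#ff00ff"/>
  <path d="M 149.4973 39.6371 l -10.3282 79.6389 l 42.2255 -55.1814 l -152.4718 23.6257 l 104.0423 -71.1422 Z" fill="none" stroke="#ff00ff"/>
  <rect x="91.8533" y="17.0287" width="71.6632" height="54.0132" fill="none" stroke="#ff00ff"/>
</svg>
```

; Generated by LaserGRBL
G21
G90
G0 X104.0011 Y97.0697
M3 S352
G1 X96.9050 Y109.3605 F3858
G1 X82.7128 Y109.3605 F3858
G1 X75.6167 Y97.0697 F3858
G1 X82.7128 Y84.7789 F3858
G1 X96.9050 Y84.7789 F3858
G1 X104.0011 Y97.0697 F3858
M5
G0 X89.2849 Y15.5000
M3 S352
G1 X87.6045 Y24.4132 F3858
G1 X92.7190 Y31.9039 F3858
G1 X101.6322 Y33.5843 F3858
G1 X109.1229 Y28.4698 F3858
G1 X110.8033 Y19.5566 F3858
G1 X105.6888 Y12.0659 F3858
G1 X96.7756 Y10.3855 F3858
G1 X89.2849 Y15.5000 F3858
M5
G0 X149.4973 Y99.2390
M3 S352
G1 X139.1691 Y19.6001 F3858
G1 X181.3946 Y74.7815 F3858
G1 X28.9228 Y51.1558 F3858
G1 X132.9651 Y122.2980 F3858
G1 X149.4973 Y99.2390 F3858
M5
G0 X91.8533 Y121.8474
M3 S352
G1 X163.5165 Y121.8474 F3858
G1 X163.5165 Y67.8342 F3858
G1 X91.8533 Y67.8342 F3858
G1 X91.8533 Y121.8474 F3858
M5
G0 X0.0000 Y0.0000

1 u = 1 mm; y_m = 138.8761 − y.

[1] `<circle>` circle, #ff00ff→engrave S352 F3858: (104.0011,97.0697) → (96.9050,109.3605) → (82.7128,109.3605) → (75.6167,97.0697) → (82.7128,84.7789) → (96.9050,84.7789) → (104.0011,97.0697) (closed)

[2] `<polygon>` regular polygon, #ff00ff→engrave S352 F3858: (89.2849,15.5000) → (87.6045,24.4132) → (92.7190,31.9039) → (101.6322,33.5843) → (109.1229,28.4698) → (110.8033,19.5566) → (105.6888,12.0659) → (96.7756,10.3855) → (89.2849,15.5000) (closed)

[3] `<path>` closed polygon, #ff00ff→engrave S352 F3858: (149.4973,99.2390) → (139.1691,19.6001) → (181.3946,74.7815) → (28.9228,51.1558) → (132.9651,122.2980) → (149.4973,99.2390) (closed)

[4] `<rect>` rectangle, #ff00ff→engrave S352 F3858: (91.8533,121.8474) → (163.5165,121.8474) → (163.5165,67.8342) → (91.8533,67.8342) → (91.8533,121.8474) (closed)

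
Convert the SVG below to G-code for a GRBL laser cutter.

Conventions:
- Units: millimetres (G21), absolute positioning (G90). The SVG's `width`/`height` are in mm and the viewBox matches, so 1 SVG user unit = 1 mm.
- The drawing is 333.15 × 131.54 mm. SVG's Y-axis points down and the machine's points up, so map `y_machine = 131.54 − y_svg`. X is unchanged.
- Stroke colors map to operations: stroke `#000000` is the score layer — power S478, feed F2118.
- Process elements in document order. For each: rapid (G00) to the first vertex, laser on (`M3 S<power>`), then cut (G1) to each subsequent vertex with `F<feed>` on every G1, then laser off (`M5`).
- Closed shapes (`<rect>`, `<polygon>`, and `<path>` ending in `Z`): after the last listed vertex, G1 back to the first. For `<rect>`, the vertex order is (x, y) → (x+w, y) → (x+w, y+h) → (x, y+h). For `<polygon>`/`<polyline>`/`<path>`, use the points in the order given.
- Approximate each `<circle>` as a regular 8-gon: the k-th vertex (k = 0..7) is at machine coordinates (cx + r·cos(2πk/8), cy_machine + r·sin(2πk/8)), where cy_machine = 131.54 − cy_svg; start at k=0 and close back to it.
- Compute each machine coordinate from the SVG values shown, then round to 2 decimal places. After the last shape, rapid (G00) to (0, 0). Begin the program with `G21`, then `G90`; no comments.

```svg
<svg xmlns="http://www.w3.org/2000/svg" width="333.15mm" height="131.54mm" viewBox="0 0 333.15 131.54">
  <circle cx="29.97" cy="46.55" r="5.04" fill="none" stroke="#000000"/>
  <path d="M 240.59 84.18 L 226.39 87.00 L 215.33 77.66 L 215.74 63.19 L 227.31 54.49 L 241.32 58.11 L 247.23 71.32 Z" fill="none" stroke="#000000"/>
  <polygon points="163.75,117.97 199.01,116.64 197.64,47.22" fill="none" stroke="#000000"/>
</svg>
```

viewBox `0 0 333.15 131.54` with mm width/height → 1 unit = 1 mm. Flip: y_m = 131.54 − y_svg.

**Shape 1** — `<circle>` circle, stroke `#000000` → score (S478, F2118). Machine vertices: (35.01,84.99) → (33.53,88.55) → (29.97,90.03) → (26.41,88.55) → (24.93,84.99) → (26.41,81.43) → (29.97,79.95) → (33.53,81.43) → (35.01,84.99). Closed: final G1 returns to the first vertex.

**Shape 2** — `<path>` regular polygon, stroke `#000000` → score (S478, F2118). Machine vertices: (240.59,47.36) → (226.39,44.54) → (215.33,53.88) → (215.74,68.35) → (227.31,77.05) → (241.32,73.43) → (247.23,60.22) → (240.59,47.36). Closed: final G1 returns to the first vertex.

**Shape 3** — `<polygon>` closed polygon, stroke `#000000` → score (S478, F2118). Machine vertices: (163.75,13.57) → (199.01,14.90) → (197.64,84.32) → (163.75,13.57). Closed: final G1 returns to the first vertex.

G21
G90
G00 X35.01 Y84.99
M3 S478
G1 X33.53 Y88.55 F2118
G1 X29.97 Y90.03 F2118
G1 X26.41 Y88.55 F2118
G1 X24.93 Y84.99 F2118
G1 X26.41 Y81.43 F2118
G1 X29.97 Y79.95 F2118
G1 X33.53 Y81.43 F2118
G1 X35.01 Y84.99 F2118
M5
G00 X240.59 Y47.36
M3 S478
G1 X226.39 Y44.54 F2118
G1 X215.33 Y53.88 F2118
G1 X215.74 Y68.35 F2118
G1 X227.31 Y77.05 F2118
G1 X241.32 Y73.43 F2118
G1 X247.23 Y60.22 F2118
G1 X240.59 Y47.36 F2118
M5
G00 X163.75 Y13.57
M3 S478
G1 X199.01 Y14.90 F2118
G1 X197.64 Y84.32 F2118
G1 X163.75 Y13.57 F2118
M5
G00 X0.00 Y0.00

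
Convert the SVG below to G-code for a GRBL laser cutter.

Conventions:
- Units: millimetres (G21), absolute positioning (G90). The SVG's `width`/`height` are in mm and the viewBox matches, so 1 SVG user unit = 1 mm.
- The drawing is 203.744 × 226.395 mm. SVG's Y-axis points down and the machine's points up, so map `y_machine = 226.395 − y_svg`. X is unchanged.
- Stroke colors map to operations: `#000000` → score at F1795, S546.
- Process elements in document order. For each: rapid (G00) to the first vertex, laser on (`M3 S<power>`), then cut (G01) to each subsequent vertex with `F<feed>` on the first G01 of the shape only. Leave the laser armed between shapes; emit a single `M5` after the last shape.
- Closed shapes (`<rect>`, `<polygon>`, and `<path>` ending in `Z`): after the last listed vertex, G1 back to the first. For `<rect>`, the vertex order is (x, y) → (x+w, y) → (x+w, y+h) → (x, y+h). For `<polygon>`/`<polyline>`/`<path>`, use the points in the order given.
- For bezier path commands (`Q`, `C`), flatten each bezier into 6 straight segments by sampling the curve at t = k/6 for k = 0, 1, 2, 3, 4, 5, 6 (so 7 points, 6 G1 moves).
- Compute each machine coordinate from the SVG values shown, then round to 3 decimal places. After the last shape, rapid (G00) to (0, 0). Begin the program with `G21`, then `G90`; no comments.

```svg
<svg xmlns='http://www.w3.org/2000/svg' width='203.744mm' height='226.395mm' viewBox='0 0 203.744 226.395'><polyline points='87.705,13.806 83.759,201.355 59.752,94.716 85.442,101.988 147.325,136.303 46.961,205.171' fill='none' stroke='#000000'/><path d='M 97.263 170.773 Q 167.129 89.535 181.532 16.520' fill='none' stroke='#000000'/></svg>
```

1 u = 1 mm; y_m = 226.395 − y.

[1] `<polyline>` open polyline, #000000→score S546 F1795: (87.705,212.589) → (83.759,25.040) → (59.752,131.679) → (85.442,124.407) → (147.325,90.092) → (46.961,21.224)

[2] `<path>` quadratic bezier, #000000→score S546 F1795: (97.263,55.622) → (119.011,82.473) → (137.678,108.867) → (153.263,134.804) → (165.767,160.285) → (175.190,185.308) → (181.532,209.875)

G21
G90
G00 X87.705 Y212.589
M3 S546
G01 X83.759 Y25.040 F1795
G01 X59.752 Y131.679
G01 X85.442 Y124.407
G01 X147.325 Y90.092
G01 X46.961 Y21.224
G00 X97.263 Y55.622
M3 S546
G01 X119.011 Y82.473 F1795
G01 X137.678 Y108.867
G01 X153.263 Y134.804
G01 X165.767 Y160.285
G01 X175.190 Y185.308
G01 X181.532 Y209.875
M5
G00 X0.000 Y0.000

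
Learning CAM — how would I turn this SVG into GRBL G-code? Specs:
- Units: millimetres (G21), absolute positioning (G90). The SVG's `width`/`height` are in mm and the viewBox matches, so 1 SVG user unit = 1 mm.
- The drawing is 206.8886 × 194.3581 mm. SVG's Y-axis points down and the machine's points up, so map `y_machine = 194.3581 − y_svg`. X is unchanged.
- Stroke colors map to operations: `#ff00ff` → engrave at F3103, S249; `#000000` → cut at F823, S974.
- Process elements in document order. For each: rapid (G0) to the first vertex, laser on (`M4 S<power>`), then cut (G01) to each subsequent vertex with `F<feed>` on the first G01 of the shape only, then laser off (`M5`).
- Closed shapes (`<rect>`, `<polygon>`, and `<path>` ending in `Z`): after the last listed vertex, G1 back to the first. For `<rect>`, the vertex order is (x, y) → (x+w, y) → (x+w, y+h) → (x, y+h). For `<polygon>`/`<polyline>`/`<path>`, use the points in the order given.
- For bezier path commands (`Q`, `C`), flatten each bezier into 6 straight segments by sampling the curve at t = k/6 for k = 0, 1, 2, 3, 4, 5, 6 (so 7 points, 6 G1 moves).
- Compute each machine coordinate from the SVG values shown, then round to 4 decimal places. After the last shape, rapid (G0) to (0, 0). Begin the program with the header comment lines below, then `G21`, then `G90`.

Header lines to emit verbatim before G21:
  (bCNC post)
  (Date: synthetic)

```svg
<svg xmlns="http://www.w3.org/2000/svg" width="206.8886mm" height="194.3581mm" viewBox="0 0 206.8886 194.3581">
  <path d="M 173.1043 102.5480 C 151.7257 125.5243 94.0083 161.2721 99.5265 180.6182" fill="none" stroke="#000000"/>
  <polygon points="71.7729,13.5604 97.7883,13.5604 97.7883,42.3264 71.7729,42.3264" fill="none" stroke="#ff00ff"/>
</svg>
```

viewBox `0 0 206.8886 194.3581` with mm width/height → 1 unit = 1 mm. Flip: y_m = 194.3581 − y_svg.

**Shape 1** — `<path>` cubic bezier, stroke `#000000` → cut (S974, F823). Control points (SVG): P0=(173.1043,102.5480), P1=(151.7257,125.5243), P2=(94.0083,161.2721), P3=(99.5265,180.6182); sampled at t=k/6. Machine vertices: (173.1043,91.8101) → (159.8478,79.3927) → (143.3007,65.6571) → (126.2291,51.4137) → (111.3989,37.4727) → (101.5760,24.6447) → (99.5265,13.7399). Open path.

**Shape 2** — `<polygon>` rectangle, stroke `#ff00ff` → engrave (S249, F3103). Machine vertices: (71.7729,180.7977) → (97.7883,180.7977) → (97.7883,152.0317) → (71.7729,152.0317) → (71.7729,180.7977). Closed: final G1 returns to the first vertex.

(bCNC post)
(Date: synthetic)
G21
G90
G0 X173.1043 Y91.8101
M4 S974
G01 X159.8478 Y79.3927 F823
G01 X143.3007 Y65.6571
G01 X126.2291 Y51.4137
G01 X111.3989 Y37.4727
G01 X101.5760 Y24.6447
G01 X99.5265 Y13.7399
M5
G0 X71.7729 Y180.7977
M4 S249
G01 X97.7883 Y180.7977 F3103
G01 X97.7883 Y152.0317
G01 X71.7729 Y152.0317
G01 X71.7729 Y180.7977
M5
G0 X0.0000 Y0.0000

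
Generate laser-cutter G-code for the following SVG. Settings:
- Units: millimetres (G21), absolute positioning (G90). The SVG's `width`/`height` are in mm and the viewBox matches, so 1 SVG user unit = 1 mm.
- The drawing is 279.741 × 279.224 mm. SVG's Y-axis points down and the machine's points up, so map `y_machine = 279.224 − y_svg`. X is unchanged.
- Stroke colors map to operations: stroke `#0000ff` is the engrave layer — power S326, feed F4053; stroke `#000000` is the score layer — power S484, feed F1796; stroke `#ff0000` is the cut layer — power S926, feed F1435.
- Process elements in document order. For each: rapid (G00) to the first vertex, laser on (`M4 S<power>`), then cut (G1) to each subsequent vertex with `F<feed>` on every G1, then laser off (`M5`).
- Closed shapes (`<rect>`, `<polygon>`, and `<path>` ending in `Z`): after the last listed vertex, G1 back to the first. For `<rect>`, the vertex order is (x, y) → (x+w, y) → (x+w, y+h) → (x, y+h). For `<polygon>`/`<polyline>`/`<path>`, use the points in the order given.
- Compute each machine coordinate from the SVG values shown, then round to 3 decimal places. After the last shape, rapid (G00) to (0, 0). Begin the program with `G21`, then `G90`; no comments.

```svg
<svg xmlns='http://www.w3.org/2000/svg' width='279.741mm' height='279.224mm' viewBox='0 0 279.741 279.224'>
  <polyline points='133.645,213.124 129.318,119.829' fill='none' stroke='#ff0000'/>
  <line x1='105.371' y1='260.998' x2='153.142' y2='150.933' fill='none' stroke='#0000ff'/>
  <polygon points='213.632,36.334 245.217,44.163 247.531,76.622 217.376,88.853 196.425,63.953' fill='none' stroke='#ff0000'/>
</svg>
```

G21
G90
G00 X133.645 Y66.100
M4 S926
G1 X129.318 Y159.395 F1435
M5
G00 X105.371 Y18.226
M4 S326
G1 X153.142 Y128.291 F4053
M5
G00 X213.632 Y242.890
M4 S926
G1 X245.217 Y235.061 F1435
G1 X247.531 Y202.602 F1435
G1 X217.376 Y190.371 F1435
G1 X196.425 Y215.271 F1435
G1 X213.632 Y242.890 F1435
M5
G00 X0.000 Y0.000

viewBox `0 0 279.741 279.224` with mm width/height → 1 unit = 1 mm. Flip: y_m = 279.224 − y_svg.

**Shape 1** — `<polyline>` line segment, stroke `#ff0000` → cut (S926, F1435). Machine vertices: (133.645,66.100) → (129.318,159.395). Open path.

**Shape 2** — `<line>` line segment, stroke `#0000ff` → engrave (S326, F4053). Machine vertices: (105.371,18.226) → (153.142,128.291). Open path.

**Shape 3** — `<polygon>` regular polygon, stroke `#ff0000` → cut (S926, F1435). Machine vertices: (213.632,242.890) → (245.217,235.061) → (247.531,202.602) → (217.376,190.371) → (196.425,215.271) → (213.632,242.890). Closed: final G1 returns to the first vertex.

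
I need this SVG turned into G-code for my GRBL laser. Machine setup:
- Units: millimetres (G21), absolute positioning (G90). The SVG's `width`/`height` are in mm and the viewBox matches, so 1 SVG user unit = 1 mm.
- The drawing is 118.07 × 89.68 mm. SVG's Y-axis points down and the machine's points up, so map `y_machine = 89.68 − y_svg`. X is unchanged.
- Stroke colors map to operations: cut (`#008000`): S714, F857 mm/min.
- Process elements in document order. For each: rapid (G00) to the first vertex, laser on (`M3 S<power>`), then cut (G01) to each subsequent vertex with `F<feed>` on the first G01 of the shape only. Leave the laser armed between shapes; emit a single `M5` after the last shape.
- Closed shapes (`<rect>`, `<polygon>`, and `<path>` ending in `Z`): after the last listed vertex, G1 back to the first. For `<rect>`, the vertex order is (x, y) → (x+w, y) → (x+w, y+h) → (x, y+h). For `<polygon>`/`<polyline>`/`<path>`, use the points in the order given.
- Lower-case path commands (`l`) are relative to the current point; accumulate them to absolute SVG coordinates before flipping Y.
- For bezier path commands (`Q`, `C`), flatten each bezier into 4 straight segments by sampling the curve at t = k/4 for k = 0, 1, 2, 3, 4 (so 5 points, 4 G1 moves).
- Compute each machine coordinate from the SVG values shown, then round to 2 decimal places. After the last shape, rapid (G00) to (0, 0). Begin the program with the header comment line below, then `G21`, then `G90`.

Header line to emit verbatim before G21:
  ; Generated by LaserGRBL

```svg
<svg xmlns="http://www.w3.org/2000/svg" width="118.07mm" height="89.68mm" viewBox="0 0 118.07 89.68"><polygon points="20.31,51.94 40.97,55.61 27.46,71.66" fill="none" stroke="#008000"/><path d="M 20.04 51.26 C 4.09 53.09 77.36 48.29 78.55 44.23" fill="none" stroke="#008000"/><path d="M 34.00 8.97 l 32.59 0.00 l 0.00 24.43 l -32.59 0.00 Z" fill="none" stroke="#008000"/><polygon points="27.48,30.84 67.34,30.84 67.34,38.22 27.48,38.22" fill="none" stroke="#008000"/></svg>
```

; Generated by LaserGRBL
G21
G90
G00 X20.31 Y37.74
M3 S714
G01 X40.97 Y34.07 F857
G01 X27.46 Y18.02
G01 X20.31 Y37.74
G00 X20.04 Y38.42
M3 S714
G01 X22.29 Y38.18 F857
G01 X42.87 Y39.73
G01 X66.66 Y42.38
G01 X78.55 Y45.45
G00 X34.00 Y80.71
M3 S714
G01 X66.59 Y80.71 F857
G01 X66.59 Y56.28
G01 X34.00 Y56.28
G01 X34.00 Y80.71
G00 X27.48 Y58.84
M3 S714
G01 X67.34 Y58.84 F857
G01 X67.34 Y51.46
G01 X27.48 Y51.46
G01 X27.48 Y58.84
M5
G00 X0.00 Y0.00

Since the viewBox matches the mm dimensions, user units are millimetres directly. The only transform is the Y-flip y_m = 89.68 − y_svg.

Shape 1 is a regular polygon drawn with `<polygon>`. Its stroke #008000 means cut at S714, F857. After flipping Y the toolpath is (20.31,37.74) → (40.97,34.07) → (27.46,18.02) → (20.31,37.74), returning to the start.

Shape 2 is a cubic bezier drawn with `<path>`. Its stroke #008000 means cut at S714, F857. After flipping Y the toolpath is (20.04,38.42) → (22.29,38.18) → (42.87,39.73) → (66.66,42.38) → (78.55,45.45).

Shape 3 is a rectangle drawn with `<path>`. Its stroke #008000 means cut at S714, F857. After flipping Y the toolpath is (34.00,80.71) → (66.59,80.71) → (66.59,56.28) → (34.00,56.28) → (34.00,80.71), returning to the start.

Shape 4 is a rectangle drawn with `<polygon>`. Its stroke #008000 means cut at S714, F857. After flipping Y the toolpath is (27.48,58.84) → (67.34,58.84) → (67.34,51.46) → (27.48,51.46) → (27.48,58.84), returning to the start.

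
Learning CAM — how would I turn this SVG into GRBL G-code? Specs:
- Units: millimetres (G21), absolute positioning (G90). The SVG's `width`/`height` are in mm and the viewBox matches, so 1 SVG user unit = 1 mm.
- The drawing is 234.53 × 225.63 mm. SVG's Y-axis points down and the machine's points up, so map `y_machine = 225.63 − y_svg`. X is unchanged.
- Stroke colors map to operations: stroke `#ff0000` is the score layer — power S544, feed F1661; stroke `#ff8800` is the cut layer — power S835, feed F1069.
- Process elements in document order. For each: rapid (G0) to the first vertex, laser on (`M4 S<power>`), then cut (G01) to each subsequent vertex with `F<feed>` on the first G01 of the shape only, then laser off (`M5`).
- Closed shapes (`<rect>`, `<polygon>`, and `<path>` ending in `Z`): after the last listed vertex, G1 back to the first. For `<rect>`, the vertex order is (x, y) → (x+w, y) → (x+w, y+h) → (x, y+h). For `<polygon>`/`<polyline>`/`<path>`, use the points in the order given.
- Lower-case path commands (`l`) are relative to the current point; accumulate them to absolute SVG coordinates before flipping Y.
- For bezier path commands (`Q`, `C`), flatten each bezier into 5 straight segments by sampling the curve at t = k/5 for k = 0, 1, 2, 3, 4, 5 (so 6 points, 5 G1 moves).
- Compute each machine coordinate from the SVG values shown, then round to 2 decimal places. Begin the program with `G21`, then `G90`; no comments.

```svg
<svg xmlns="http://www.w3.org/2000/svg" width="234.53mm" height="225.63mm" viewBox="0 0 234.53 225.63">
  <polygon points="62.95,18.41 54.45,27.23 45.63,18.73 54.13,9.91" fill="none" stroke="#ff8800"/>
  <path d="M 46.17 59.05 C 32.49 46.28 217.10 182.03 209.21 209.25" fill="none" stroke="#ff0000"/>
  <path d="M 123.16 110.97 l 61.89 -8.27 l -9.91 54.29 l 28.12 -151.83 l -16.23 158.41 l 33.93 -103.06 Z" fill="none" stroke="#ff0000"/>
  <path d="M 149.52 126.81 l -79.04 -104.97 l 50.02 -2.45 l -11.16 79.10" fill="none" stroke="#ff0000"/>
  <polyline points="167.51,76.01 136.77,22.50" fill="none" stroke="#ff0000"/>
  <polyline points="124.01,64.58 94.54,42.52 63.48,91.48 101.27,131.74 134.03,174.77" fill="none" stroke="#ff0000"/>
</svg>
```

1 u = 1 mm; y_m = 225.63 − y.

[1] `<polygon>` regular polygon, #ff8800→cut S835 F1069: (62.95,207.22) → (54.45,198.40) → (45.63,206.90) → (54.13,215.72) → (62.95,207.22) (closed)

[2] `<path>` cubic bezier, #ff0000→score S544 F1661: (46.17,166.58) → (58.63,158.48) → (99.92,127.07) → (151.29,84.69) → (193.97,43.68) → (209.21,16.38)

[3] `<path>` closed polygon, #ff0000→score S544 F1661: (123.16,114.66) → (185.05,122.93) → (175.14,68.64) → (203.26,220.47) → (187.03,62.06) → (220.96,165.12) → (123.16,114.66) (closed)

[4] `<path>` open polyline, #ff0000→score S544 F1661: (149.52,98.82) → (70.48,203.79) → (120.50,206.24) → (109.34,127.14)

[5] `<polyline>` line segment, #ff0000→score S544 F1661: (167.51,149.62) → (136.77,203.13)

[6] `<polyline>` open polyline, #ff0000→score S544 F1661: (124.01,161.05) → (94.54,183.11) → (63.48,134.15) → (101.27,93.89) → (134.03,50.86)

G21
G90
G0 X62.95 Y207.22
M4 S835
G01 X54.45 Y198.40 F1069
G01 X45.63 Y206.90
G01 X54.13 Y215.72
G01 X62.95 Y207.22
M5
G0 X46.17 Y166.58
M4 S544
G01 X58.63 Y158.48 F1661
G01 X99.92 Y127.07
G01 X151.29 Y84.69
G01 X193.97 Y43.68
G01 X209.21 Y16.38
M5
G0 X123.16 Y114.66
M4 S544
G01 X185.05 Y122.93 F1661
G01 X175.14 Y68.64
G01 X203.26 Y220.47
G01 X187.03 Y62.06
G01 X220.96 Y165.12
G01 X123.16 Y114.66
M5
G0 X149.52 Y98.82
M4 S544
G01 X70.48 Y203.79 F1661
G01 X120.50 Y206.24
G01 X109.34 Y127.14
M5
G0 X167.51 Y149.62
M4 S544
G01 X136.77 Y203.13 F1661
M5
G0 X124.01 Y161.05
M4 S544
G01 X94.54 Y183.11 F1661
G01 X63.48 Y134.15
G01 X101.27 Y93.89
G01 X134.03 Y50.86
M5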